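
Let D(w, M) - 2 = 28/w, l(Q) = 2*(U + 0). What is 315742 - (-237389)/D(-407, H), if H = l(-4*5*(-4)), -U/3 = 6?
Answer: 344790535/786 ≈ 4.3867e+5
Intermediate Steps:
U = -18 (U = -3*6 = -18)
l(Q) = -36 (l(Q) = 2*(-18 + 0) = 2*(-18) = -36)
H = -36
D(w, M) = 2 + 28/w
315742 - (-237389)/D(-407, H) = 315742 - (-237389)/(2 + 28/(-407)) = 315742 - (-237389)/(2 + 28*(-1/407)) = 315742 - (-237389)/(2 - 28/407) = 315742 - (-237389)/786/407 = 315742 - (-237389)*407/786 = 315742 - 1*(-96617323/786) = 315742 + 96617323/786 = 344790535/786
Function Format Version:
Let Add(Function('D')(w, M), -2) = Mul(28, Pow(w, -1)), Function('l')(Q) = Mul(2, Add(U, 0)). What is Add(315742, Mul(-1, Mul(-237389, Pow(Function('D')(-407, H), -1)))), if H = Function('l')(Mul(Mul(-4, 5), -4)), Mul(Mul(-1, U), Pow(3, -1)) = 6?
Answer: Rational(344790535, 786) ≈ 4.3867e+5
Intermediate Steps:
U = -18 (U = Mul(-3, 6) = -18)
Function('l')(Q) = -36 (Function('l')(Q) = Mul(2, Add(-18, 0)) = Mul(2, -18) = -36)
H = -36
Function('D')(w, M) = Add(2, Mul(28, Pow(w, -1)))
Add(315742, Mul(-1, Mul(-237389, Pow(Function('D')(-407, H), -1)))) = Add(315742, Mul(-1, Mul(-237389, Pow(Add(2, Mul(28, Pow(-407, -1))), -1)))) = Add(315742, Mul(-1, Mul(-237389, Pow(Add(2, Mul(28, Rational(-1, 407))), -1)))) = Add(315742, Mul(-1, Mul(-237389, Pow(Add(2, Rational(-28, 407)), -1)))) = Add(315742, Mul(-1, Mul(-237389, Pow(Rational(786, 407), -1)))) = Add(315742, Mul(-1, Mul(-237389, Rational(407, 786)))) = Add(315742, Mul(-1, Rational(-96617323, 786))) = Add(315742, Rational(96617323, 786)) = Rational(344790535, 786)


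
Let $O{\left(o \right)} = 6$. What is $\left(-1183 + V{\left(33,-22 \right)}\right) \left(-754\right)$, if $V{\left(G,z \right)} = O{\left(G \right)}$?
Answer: $887458$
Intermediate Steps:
$V{\left(G,z \right)} = 6$
$\left(-1183 + V{\left(33,-22 \right)}\right) \left(-754\right) = \left(-1183 + 6\right) \left(-754\right) = \left(-1177\right) \left(-754\right) = 887458$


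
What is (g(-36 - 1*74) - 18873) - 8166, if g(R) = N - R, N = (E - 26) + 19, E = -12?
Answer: -26948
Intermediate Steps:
N = -19 (N = (-12 - 26) + 19 = -38 + 19 = -19)
g(R) = -19 - R
(g(-36 - 1*74) - 18873) - 8166 = ((-19 - (-36 - 1*74)) - 18873) - 8166 = ((-19 - (-36 - 74)) - 18873) - 8166 = ((-19 - 1*(-110)) - 18873) - 8166 = ((-19 + 110) - 18873) - 8166 = (91 - 18873) - 8166 = -18782 - 8166 = -26948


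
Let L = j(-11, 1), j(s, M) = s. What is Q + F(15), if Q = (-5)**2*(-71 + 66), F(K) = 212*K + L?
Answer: 3044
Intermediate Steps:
L = -11
F(K) = -11 + 212*K (F(K) = 212*K - 11 = -11 + 212*K)
Q = -125 (Q = 25*(-5) = -125)
Q + F(15) = -125 + (-11 + 212*15) = -125 + (-11 + 3180) = -125 + 3169 = 3044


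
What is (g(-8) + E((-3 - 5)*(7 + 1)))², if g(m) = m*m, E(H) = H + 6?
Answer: 36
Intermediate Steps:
E(H) = 6 + H
g(m) = m²
(g(-8) + E((-3 - 5)*(7 + 1)))² = ((-8)² + (6 + (-3 - 5)*(7 + 1)))² = (64 + (6 - 8*8))² = (64 + (6 - 64))² = (64 - 58)² = 6² = 36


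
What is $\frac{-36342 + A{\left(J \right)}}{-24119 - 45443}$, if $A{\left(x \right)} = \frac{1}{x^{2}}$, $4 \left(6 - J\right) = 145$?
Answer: $\frac{266041603}{509228621} \approx 0.52244$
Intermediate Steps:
$J = - \frac{121}{4}$ ($J = 6 - \frac{145}{4} = - \frac{121}{4} \approx -30.25$)
$A{\left(x \right)} = \frac{1}{x^{2}}$
$\frac{-36342 + A{\left(J \right)}}{-24119 - 45443} = \frac{-36342 + \frac{1}{\frac{14641}{16}}}{-24119 - 45443} = \frac{-36342 + \frac{16}{14641}}{-69562} = \left(- \frac{532083206}{14641}\right) \left(- \frac{1}{69562}\right) = \frac{266041603}{509228621}$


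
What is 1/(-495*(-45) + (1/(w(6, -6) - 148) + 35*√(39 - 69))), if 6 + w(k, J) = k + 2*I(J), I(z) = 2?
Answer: 461894256/10289453392801 - 725760*I*√30/10289453392801 ≈ 4.489e-5 - 3.8633e-7*I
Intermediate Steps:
w(k, J) = -2 + k (w(k, J) = -6 + (k + 2*2) = -6 + (k + 4) = -6 + (4 + k) = -2 + k)
1/(-495*(-45) + (1/(w(6, -6) - 148) + 35*√(39 - 69))) = 1/(-495*(-45) + (1/((-2 + 6) - 148) + 35*√(39 - 69))) = 1/(22275 + (1/(4 - 148) + 35*√(-30))) = 1/(22275 + (1/(-144) + 35*(I*√30))) = 1/(22275 + (-1/144 + 35*I*√30)) = 1/(3207599/144 + 35*I*√30)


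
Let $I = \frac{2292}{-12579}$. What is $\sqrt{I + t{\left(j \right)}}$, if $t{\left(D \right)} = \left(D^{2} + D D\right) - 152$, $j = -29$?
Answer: $\frac{\sqrt{26896107518}}{4193} \approx 39.113$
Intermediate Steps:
$t{\left(D \right)} = -152 + 2 D^{2}$ ($t{\left(D \right)} = \left(D^{2} + D^{2}\right) - 152 = 2 D^{2} - 152 = -152 + 2 D^{2}$)
$I = - \frac{764}{4193}$ ($I = 2292 \left(- \frac{1}{12579}\right) = - \frac{764}{4193} \approx -0.18221$)
$\sqrt{I + t{\left(j \right)}} = \sqrt{- \frac{764}{4193} - \left(152 - 2 \left(-29\right)^{2}\right)} = \sqrt{- \frac{764}{4193} + \left(-152 + 2 \cdot 841\right)} = \sqrt{- \frac{764}{4193} + \left(-152 + 1682\right)} = \sqrt{- \frac{764}{4193} + 1530} = \sqrt{\frac{6414526}{4193}} = \frac{\sqrt{26896107518}}{4193}$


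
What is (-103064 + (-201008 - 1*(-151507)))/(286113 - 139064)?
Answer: -21795/21007 ≈ -1.0375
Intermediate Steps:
(-103064 + (-201008 - 1*(-151507)))/(286113 - 139064) = (-103064 + (-201008 + 151507))/147049 = (-103064 - 49501)*(1/147049) = -152565*1/147049 = -21795/21007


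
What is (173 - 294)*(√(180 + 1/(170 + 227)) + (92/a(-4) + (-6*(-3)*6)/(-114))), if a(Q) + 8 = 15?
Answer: -196262/133 - 121*√28370017/397 ≈ -3099.1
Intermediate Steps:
a(Q) = 7 (a(Q) = -8 + 15 = 7)
(173 - 294)*(√(180 + 1/(170 + 227)) + (92/a(-4) + (-6*(-3)*6)/(-114))) = (173 - 294)*(√(180 + 1/(170 + 227)) + (92/7 + (-6*(-3)*6)/(-114))) = -121*(√(180 + 1/397) + (92*(⅐) + (18*6)*(-1/114))) = -121*(√(180 + 1/397) + (92/7 + 108*(-1/114))) = -121*(√(71461/397) + (92/7 - 18/19)) = -121*(√28370017/397 + 1622/133) = -121*(1622/133 + √28370017/397) = -196262/133 - 121*√28370017/397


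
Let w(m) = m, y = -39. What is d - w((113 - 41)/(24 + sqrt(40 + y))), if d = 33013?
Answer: 825253/25 ≈ 33010.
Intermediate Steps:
d - w((113 - 41)/(24 + sqrt(40 + y))) = 33013 - (113 - 41)/(24 + sqrt(40 - 39)) = 33013 - 72/(24 + sqrt(1)) = 33013 - 72/(24 + 1) = 33013 - 72/25 = 825253/25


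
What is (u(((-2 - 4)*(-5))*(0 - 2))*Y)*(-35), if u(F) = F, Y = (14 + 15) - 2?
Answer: 56700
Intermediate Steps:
Y = 27 (Y = 29 - 2 = 27)
(u(((-2 - 4)*(-5))*(0 - 2))*Y)*(-35) = ((((-2 - 4)*(-5))*(0 - 2))*27)*(-35) = ((-6*(-5)*(-2))*27)*(-35) = ((30*(-2))*27)*(-35) = -60*27*(-35) = -1620*(-35) = 56700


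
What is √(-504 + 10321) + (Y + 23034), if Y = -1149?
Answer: 21885 + √9817 ≈ 21984.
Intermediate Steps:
√(-504 + 10321) + (Y + 23034) = √(-504 + 10321) + (-1149 + 23034) = √9817 + 21885 = 21885 + √9817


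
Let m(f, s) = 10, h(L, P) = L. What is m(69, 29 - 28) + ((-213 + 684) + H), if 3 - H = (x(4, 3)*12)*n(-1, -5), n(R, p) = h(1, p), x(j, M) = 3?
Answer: 448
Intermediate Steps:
n(R, p) = 1
H = -33 (H = 3 - 3*12 = 3 - 36 = -33)
m(69, 29 - 28) + ((-213 + 684) + H) = 10 + ((-213 + 684) - 33) = 10 + (471 - 33) = 10 + 438 = 448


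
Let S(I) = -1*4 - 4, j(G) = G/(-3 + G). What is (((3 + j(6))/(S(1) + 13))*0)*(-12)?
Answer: 0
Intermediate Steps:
j(G) = G/(-3 + G)
S(I) = -8 (S(I) = -4 - 4 = -8)
(((3 + j(6))/(S(1) + 13))*0)*(-12) = (((3 + 6/(-3 + 6))/(-8 + 13))*0)*(-12) = (((3 + 6/3)/5)*0)*(-12) = (((3 + 6*(⅓))*(⅕))*0)*(-12) = (((3 + 2)*(⅕))*0)*(-12) = ((5*(⅕))*0)*(-12) = (1*0)*(-12) = 0*(-12) = 0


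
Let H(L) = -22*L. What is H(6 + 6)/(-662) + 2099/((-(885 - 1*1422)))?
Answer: 765653/177747 ≈ 4.3075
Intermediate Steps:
H(6 + 6)/(-662) + 2099/((-(885 - 1*1422))) = -22*(6 + 6)/(-662) + 2099/((-(885 - 1*1422))) = -22*12*(-1/662) + 2099/((-(885 - 1422))) = -264*(-1/662) + 2099/((-1*(-537))) = 132/331 + 2099/537 = 765653/177747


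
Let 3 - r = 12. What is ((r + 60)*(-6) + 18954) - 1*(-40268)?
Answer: 58916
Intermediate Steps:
r = -9 (r = 3 - 1*12 = 3 - 12 = -9)
((r + 60)*(-6) + 18954) - 1*(-40268) = ((-9 + 60)*(-6) + 18954) - 1*(-40268) = (51*(-6) + 18954) + 40268 = (-306 + 18954) + 40268 = 18648 + 40268 = 58916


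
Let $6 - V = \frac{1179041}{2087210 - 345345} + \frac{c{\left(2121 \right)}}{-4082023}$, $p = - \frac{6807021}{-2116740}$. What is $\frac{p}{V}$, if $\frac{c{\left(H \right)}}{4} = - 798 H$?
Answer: $\frac{3226679066641941053}{3676960169635837652} \approx 0.87754$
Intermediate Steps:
$c{\left(H \right)} = - 3192 H$ ($c{\left(H \right)} = 4 \left(- 798 H\right) = - 3192 H$)
$p = \frac{2269007}{705580}$ ($p = \left(-6807021\right) \left(- \frac{1}{2116740}\right) = \frac{2269007}{705580} \approx 3.2158$)
$V = \frac{26056295314747}{7110332992895}$ ($V = 6 - \left(\frac{1179041}{2087210 - 345345} + \frac{\left(-3192\right) 2121}{-4082023}\right) = 6 - \left(\frac{1179041}{2087210 - 345345} - - \frac{6770232}{4082023}\right) = 6 - \left(\frac{1179041}{1741865} + \frac{6770232}{4082023}\right) = 6 - \frac{16605702642623}{7110332992895} = \frac{26056295314747}{7110332992895} \approx 3.6646$)
$\frac{p}{V} = \frac{2269007}{705580 \cdot \frac{26056295314747}{7110332992895}} = \frac{2269007}{705580} \cdot \frac{7110332992895}{26056295314747} = \frac{3226679066641941053}{3676960169635837652}$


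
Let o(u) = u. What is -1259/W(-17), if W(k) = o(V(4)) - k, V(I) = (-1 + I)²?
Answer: -1259/26 ≈ -48.423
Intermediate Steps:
W(k) = 9 - k (W(k) = (-1 + 4)² - k = 3² - k = 9 - k)
-1259/W(-17) = -1259/(9 - 1*(-17)) = -1259/(9 + 17) = -1259/26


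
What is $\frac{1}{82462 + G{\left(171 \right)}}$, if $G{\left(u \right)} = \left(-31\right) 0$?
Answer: $\frac{1}{82462} \approx 1.2127 \cdot 10^{-5}$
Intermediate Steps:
$G{\left(u \right)} = 0$
$\frac{1}{82462 + G{\left(171 \right)}} = \frac{1}{82462 + 0} = \frac{1}{82462}$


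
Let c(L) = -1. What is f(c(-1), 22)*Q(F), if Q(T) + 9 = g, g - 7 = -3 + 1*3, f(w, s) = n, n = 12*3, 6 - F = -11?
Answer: -72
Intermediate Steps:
F = 17 (F = 6 - 1*(-11) = 6 + 11 = 17)
n = 36
f(w, s) = 36
g = 7 (g = 7 + (-3 + 1*3) = 7 + (-3 + 3) = 7 + 0 = 7)
Q(T) = -2 (Q(T) = -9 + 7 = -2)
f(c(-1), 22)*Q(F) = 36*(-2) = -72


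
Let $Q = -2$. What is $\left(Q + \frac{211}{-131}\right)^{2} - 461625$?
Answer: $- \frac{7921722896}{17161} \approx -4.6161 \cdot 10^{5}$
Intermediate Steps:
$\left(Q + \frac{211}{-131}\right)^{2} - 461625 = \left(-2 + \frac{211}{-131}\right)^{2} - 461625 = \left(-2 + 211 \left(- \frac{1}{131}\right)\right)^{2} - 461625 = \left(-2 - \frac{211}{131}\right)^{2} - 461625 = \left(- \frac{473}{131}\right)^{2} - 461625 = \frac{223729}{17161} - 461625 = - \frac{7921722896}{17161}$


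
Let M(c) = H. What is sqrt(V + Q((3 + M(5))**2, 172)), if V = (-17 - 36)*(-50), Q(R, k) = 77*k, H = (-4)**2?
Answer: 3*sqrt(1766) ≈ 126.07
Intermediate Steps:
H = 16
M(c) = 16
V = 2650 (V = -53*(-50) = 2650)
sqrt(V + Q((3 + M(5))**2, 172)) = sqrt(2650 + 77*172) = sqrt(2650 + 13244) = sqrt(15894) = 3*sqrt(1766)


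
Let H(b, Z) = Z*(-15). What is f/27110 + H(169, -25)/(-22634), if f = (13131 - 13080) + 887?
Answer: 5532221/306803870 ≈ 0.018032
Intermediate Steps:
H(b, Z) = -15*Z
f = 938 (f = 51 + 887 = 938)
f/27110 + H(169, -25)/(-22634) = 938/27110 - 15*(-25)/(-22634) = 938*(1/27110) + 375*(-1/22634) = 469/13555 - 375/22634 = 5532221/306803870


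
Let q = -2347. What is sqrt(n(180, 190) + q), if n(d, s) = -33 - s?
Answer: I*sqrt(2570) ≈ 50.695*I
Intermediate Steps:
sqrt(n(180, 190) + q) = sqrt((-33 - 1*190) - 2347) = sqrt((-33 - 190) - 2347) = sqrt(-223 - 2347) = sqrt(-2570) = I*sqrt(2570)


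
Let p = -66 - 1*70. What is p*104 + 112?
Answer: -14032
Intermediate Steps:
p = -136 (p = -66 - 70 = -136)
p*104 + 112 = -136*104 + 112 = -14144 + 112 = -14032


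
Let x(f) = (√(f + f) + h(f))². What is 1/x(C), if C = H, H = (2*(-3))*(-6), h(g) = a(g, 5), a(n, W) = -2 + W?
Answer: 1/49 - 4*√2/441 ≈ 0.0075808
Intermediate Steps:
h(g) = 3 (h(g) = -2 + 5 = 3)
H = 36 (H = -6*(-6) = 36)
C = 36
x(f) = (3 + √2*√f)² (x(f) = (√(f + f) + 3)² = (√(2*f) + 3)² = (√2*√f + 3)² = (3 + √2*√f)²)
1/x(C) = 1/((3 + √2*√36)²) = 1/((3 + √2*6)²) = 1/((3 + 6*√2)²) = (3 + 6*√2)⁻²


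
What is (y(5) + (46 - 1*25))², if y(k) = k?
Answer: 676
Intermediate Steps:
(y(5) + (46 - 1*25))² = (5 + (46 - 1*25))² = (5 + (46 - 25))² = (5 + 21)² = 26² = 676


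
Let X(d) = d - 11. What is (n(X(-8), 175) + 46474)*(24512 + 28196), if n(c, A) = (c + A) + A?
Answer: 2466997940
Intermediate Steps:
X(d) = -11 + d
n(c, A) = c + 2*A (n(c, A) = (A + c) + A = c + 2*A)
(n(X(-8), 175) + 46474)*(24512 + 28196) = (((-11 - 8) + 2*175) + 46474)*(24512 + 28196) = ((-19 + 350) + 46474)*52708 = (331 + 46474)*52708 = 46805*52708 = 2466997940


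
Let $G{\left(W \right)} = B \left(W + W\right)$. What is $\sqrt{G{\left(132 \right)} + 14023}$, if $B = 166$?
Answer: $\sqrt{57847} \approx 240.51$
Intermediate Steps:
$G{\left(W \right)} = 332 W$ ($G{\left(W \right)} = 166 \left(W + W\right) = 166 \cdot 2 W = 332 W$)
$\sqrt{G{\left(132 \right)} + 14023} = \sqrt{332 \cdot 132 + 14023} = \sqrt{43824 + 14023} = \sqrt{57847}$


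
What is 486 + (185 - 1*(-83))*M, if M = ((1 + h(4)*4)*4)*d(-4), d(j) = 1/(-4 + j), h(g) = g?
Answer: -1792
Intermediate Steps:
M = -17/2 (M = ((1 + 4*4)*4)/(-4 - 4) = ((1 + 16)*4)/(-8) = (17*4)*(-⅛) = 68*(-⅛) = -17/2 ≈ -8.5000)
486 + (185 - 1*(-83))*M = 486 + (185 - 1*(-83))*(-17/2) = 486 + (185 + 83)*(-17/2) = 486 + 268*(-17/2) = 486 - 2278 = -1792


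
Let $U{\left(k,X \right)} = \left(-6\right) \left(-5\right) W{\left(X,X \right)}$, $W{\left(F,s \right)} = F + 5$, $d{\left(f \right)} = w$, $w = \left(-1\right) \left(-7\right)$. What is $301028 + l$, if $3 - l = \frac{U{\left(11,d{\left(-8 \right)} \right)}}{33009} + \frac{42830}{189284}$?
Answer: $\frac{313477158463421}{1041345926} \approx 3.0103 \cdot 10^{5}$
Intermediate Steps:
$w = 7$
$d{\left(f \right)} = 7$
$W{\left(F,s \right)} = 5 + F$
$U{\left(k,X \right)} = 150 + 30 X$ ($U{\left(k,X \right)} = \left(-6\right) \left(-5\right) \left(5 + X\right) = 30 \left(5 + X\right) = 150 + 30 X$)
$l = \frac{2877051493}{1041345926}$ ($l = 3 - \left(\frac{150 + 30 \cdot 7}{33009} + \frac{42830}{189284}\right) = 3 - \left(\left(150 + 210\right) \frac{1}{33009} + 42830 \cdot \frac{1}{189284}\right) = 3 - \left(360 \cdot \frac{1}{33009} + \frac{21415}{94642}\right) = 3 - \left(\frac{120}{11003} + \frac{21415}{94642}\right) = 3 - \frac{246986285}{1041345926} = \frac{2877051493}{1041345926} \approx 2.7628$)
$301028 + l = 301028 + \frac{2877051493}{1041345926} = \frac{313477158463421}{1041345926}$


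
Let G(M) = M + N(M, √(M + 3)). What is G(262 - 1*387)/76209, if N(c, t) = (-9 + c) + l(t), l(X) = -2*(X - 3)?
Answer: -253/76209 - 2*I*√122/76209 ≈ -0.0033198 - 0.00028987*I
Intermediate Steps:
l(X) = 6 - 2*X (l(X) = -2*(-3 + X) = 6 - 2*X)
N(c, t) = -3 + c - 2*t (N(c, t) = (-9 + c) + (6 - 2*t) = -3 + c - 2*t)
G(M) = -3 - 2*√(3 + M) + 2*M (G(M) = M + (-3 + M - 2*√(M + 3)) = M + (-3 + M - 2*√(3 + M)) = -3 - 2*√(3 + M) + 2*M)
G(262 - 1*387)/76209 = (-3 - 2*√(3 + (262 - 1*387)) + 2*(262 - 1*387))/76209 = (-3 - 2*√(3 + (262 - 387)) + 2*(262 - 387))*(1/76209) = (-3 - 2*√(3 - 125) + 2*(-125))*(1/76209) = (-3 - 2*I*√122 - 250)*(1/76209) = (-253 - 2*I*√122)*(1/76209) = -253/76209 - 2*I*√122/76209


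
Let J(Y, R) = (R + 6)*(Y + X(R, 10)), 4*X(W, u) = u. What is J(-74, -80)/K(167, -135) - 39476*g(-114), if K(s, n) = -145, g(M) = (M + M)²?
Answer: -297557460971/145 ≈ -2.0521e+9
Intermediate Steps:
X(W, u) = u/4
g(M) = 4*M² (g(M) = (2*M)² = 4*M²)
J(Y, R) = (6 + R)*(5/2 + Y) (J(Y, R) = (R + 6)*(Y + (¼)*10) = (6 + R)*(Y + 5/2) = (6 + R)*(5/2 + Y))
J(-74, -80)/K(167, -135) - 39476*g(-114) = (15 + 6*(-74) + (5/2)*(-80) - 80*(-74))/(-145) - 39476*4*(-114)² = (15 - 444 - 200 + 5920)*(-1/145) - 39476*4*12996 = 5291*(-1/145) - 39476/(1/51984) = -5291/145 - 39476/1/51984 = -5291/145 - 39476*51984 = -5291/145 - 2052120384 = -297557460971/145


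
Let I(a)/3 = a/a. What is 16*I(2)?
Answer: 48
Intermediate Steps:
I(a) = 3 (I(a) = 3*(a/a) = 3*1 = 3)
16*I(2) = 16*3 = 48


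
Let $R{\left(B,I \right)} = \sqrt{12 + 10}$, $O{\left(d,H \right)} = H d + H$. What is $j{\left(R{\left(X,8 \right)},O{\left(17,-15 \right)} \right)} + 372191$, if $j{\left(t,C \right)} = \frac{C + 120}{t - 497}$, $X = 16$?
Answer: $\frac{30642137689}{82329} + \frac{50 \sqrt{22}}{82329} \approx 3.7219 \cdot 10^{5}$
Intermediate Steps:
$O{\left(d,H \right)} = H + H d$
$R{\left(B,I \right)} = \sqrt{22}$
$j{\left(t,C \right)} = \frac{120 + C}{-497 + t}$
$j{\left(R{\left(X,8 \right)},O{\left(17,-15 \right)} \right)} + 372191 = \frac{120 - 15 \left(1 + 17\right)}{-497 + \sqrt{22}} + 372191 = \frac{120 - 270}{-497 + \sqrt{22}} + 372191 = \frac{1}{-497 + \sqrt{22}} \left(-150\right) + 372191 = - \frac{150}{-497 + \sqrt{22}} + 372191 = 372191 - \frac{150}{-497 + \sqrt{22}}$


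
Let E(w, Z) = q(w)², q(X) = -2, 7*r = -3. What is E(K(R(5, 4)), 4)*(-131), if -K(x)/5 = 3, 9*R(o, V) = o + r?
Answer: -524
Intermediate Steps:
r = -3/7 (r = (⅐)*(-3) = -3/7 ≈ -0.42857)
R(o, V) = -1/21 + o/9 (R(o, V) = (o - 3/7)/9 = (-3/7 + o)/9 = -1/21 + o/9)
K(x) = -15 (K(x) = -5*3 = -15)
E(w, Z) = 4 (E(w, Z) = (-2)² = 4)
E(K(R(5, 4)), 4)*(-131) = 4*(-131) = -524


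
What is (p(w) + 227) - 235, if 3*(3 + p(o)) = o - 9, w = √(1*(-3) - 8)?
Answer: -14 + I*√11/3 ≈ -14.0 + 1.1055*I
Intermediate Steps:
w = I*√11 (w = √(-3 - 8) = √(-11) = I*√11 ≈ 3.3166*I)
p(o) = -6 + o/3 (p(o) = -3 + (o - 9)/3 = -3 + (-9 + o)/3 = -3 + (-3 + o/3) = -6 + o/3)
(p(w) + 227) - 235 = ((-6 + (I*√11)/3) + 227) - 235 = ((-6 + I*√11/3) + 227) - 235 = (221 + I*√11/3) - 235 = -14 + I*√11/3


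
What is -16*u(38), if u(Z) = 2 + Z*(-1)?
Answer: 576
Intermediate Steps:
u(Z) = 2 - Z
-16*u(38) = -16*(2 - 1*38) = -16*(2 - 38) = -16*(-36) = 576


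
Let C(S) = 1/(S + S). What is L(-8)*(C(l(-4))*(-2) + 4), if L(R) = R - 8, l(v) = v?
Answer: -68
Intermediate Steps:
C(S) = 1/(2*S)
L(R) = -8 + R
L(-8)*(C(l(-4))*(-2) + 4) = (-8 - 8)*(((1/2)/(-4))*(-2) + 4) = -16*(((1/2)*(-1/4))*(-2) + 4) = -16*(-1/8*(-2) + 4) = -16*(1/4 + 4) = -16*17/4 = -68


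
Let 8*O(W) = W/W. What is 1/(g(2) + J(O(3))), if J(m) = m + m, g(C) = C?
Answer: 4/9 ≈ 0.44444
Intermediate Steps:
O(W) = ⅛ (O(W) = (W/W)/8 = (⅛)*1 = ⅛)
J(m) = 2*m
1/(g(2) + J(O(3))) = 1/(2 + 2*(⅛)) = 1/(2 + ¼) = 1/(9/4) = 4/9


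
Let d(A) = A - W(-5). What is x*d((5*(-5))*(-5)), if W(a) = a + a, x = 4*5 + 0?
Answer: 2700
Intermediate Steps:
x = 20 (x = 20 + 0 = 20)
W(a) = 2*a
d(A) = 10 + A (d(A) = A - 2*(-5) = A - 1*(-10) = A + 10 = 10 + A)
x*d((5*(-5))*(-5)) = 20*(10 + (5*(-5))*(-5)) = 20*(10 - 25*(-5)) = 20*(10 + 125) = 20*135 = 2700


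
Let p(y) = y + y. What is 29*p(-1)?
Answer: -58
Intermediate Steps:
p(y) = 2*y
29*p(-1) = 29*(2*(-1)) = 29*(-2) = -58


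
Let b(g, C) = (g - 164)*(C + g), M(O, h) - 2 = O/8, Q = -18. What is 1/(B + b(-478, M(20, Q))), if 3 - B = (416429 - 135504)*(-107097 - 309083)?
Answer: 1/116915670490 ≈ 8.5532e-12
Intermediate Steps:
M(O, h) = 2 + O/8
b(g, C) = (-164 + g)*(C + g)
B = 116915366503 (B = 3 - (416429 - 135504)*(-107097 - 309083) = 3 - 280925*(-416180) = 3 - 1*(-116915366500) = 3 + 116915366500 = 116915366503)
1/(B + b(-478, M(20, Q))) = 1/(116915366503 + ((-478)² - 164*(2 + (⅛)*20) - 164*(-478) + (2 + (⅛)*20)*(-478))) = 1/(116915366503 + (228484 - 164*(2 + 5/2) + 78392 + (2 + 5/2)*(-478))) = 1/(116915366503 + (228484 - 164*9/2 + 78392 + (9/2)*(-478))) = 1/(116915366503 + (228484 - 738 + 78392 - 2151)) = 1/(116915366503 + 303987) = 1/116915670490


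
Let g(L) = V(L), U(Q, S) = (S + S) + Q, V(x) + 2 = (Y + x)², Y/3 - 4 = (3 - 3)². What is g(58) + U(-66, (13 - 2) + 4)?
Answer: 4862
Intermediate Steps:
Y = 12 (Y = 12 + 3*(3 - 3)² = 12 + 3*0² = 12 + 3*0 = 12 + 0 = 12)
V(x) = -2 + (12 + x)²
U(Q, S) = Q + 2*S (U(Q, S) = 2*S + Q = Q + 2*S)
g(L) = -2 + (12 + L)²
g(58) + U(-66, (13 - 2) + 4) = (-2 + (12 + 58)²) + (-66 + 2*((13 - 2) + 4)) = (-2 + 70²) + (-66 + 2*(11 + 4)) = (-2 + 4900) + (-66 + 2*15) = 4898 + (-66 + 30) = 4898 - 36 = 4862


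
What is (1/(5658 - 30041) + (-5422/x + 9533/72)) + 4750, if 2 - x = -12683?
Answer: 108719058981823/22269481560 ≈ 4882.0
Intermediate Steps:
x = 12685 (x = 2 - 1*(-12683) = 2 + 12683 = 12685)
(1/(5658 - 30041) + (-5422/x + 9533/72)) + 4750 = (1/(5658 - 30041) + (-5422/12685 + 9533/72)) + 4750 = (1/(-24383) + (-5422*1/12685 + 9533*(1/72))) + 4750 = (-1/24383 + (-5422/12685 + 9533/72)) + 4750 = (-1/24383 + 120535721/913320) + 4750 = 2939021571823/22269481560 + 4750 = 108719058981823/22269481560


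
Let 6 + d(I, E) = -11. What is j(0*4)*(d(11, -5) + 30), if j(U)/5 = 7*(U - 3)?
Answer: -1365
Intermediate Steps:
d(I, E) = -17 (d(I, E) = -6 - 11 = -17)
j(U) = -105 + 35*U (j(U) = 5*(7*(U - 3)) = 5*(7*(-3 + U)) = 5*(-21 + 7*U) = -105 + 35*U)
j(0*4)*(d(11, -5) + 30) = (-105 + 35*(0*4))*(-17 + 30) = (-105 + 35*0)*13 = (-105 + 0)*13 = -105*13 = -1365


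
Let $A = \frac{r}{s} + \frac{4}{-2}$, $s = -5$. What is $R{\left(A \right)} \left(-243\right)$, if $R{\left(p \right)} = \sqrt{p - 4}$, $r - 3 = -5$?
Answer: $- \frac{486 i \sqrt{35}}{5} \approx - 575.04 i$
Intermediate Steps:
$r = -2$ ($r = 3 - 5 = -2$)
$A = - \frac{8}{5}$ ($A = - \frac{2}{-5} + \frac{4}{-2} = \left(-2\right) \left(- \frac{1}{5}\right) + 4 \left(- \frac{1}{2}\right) = \frac{2}{5} - 2 = - \frac{8}{5} \approx -1.6$)
$R{\left(p \right)} = \sqrt{-4 + p}$
$R{\left(A \right)} \left(-243\right) = \sqrt{-4 - \frac{8}{5}} \left(-243\right) = \sqrt{- \frac{28}{5}} \left(-243\right) = \frac{2 i \sqrt{35}}{5} \left(-243\right) = - \frac{486 i \sqrt{35}}{5}$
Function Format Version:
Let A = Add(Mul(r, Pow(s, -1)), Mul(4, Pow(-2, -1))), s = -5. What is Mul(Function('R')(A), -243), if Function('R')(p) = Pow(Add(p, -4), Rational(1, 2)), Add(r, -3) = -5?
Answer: Mul(Rational(-486, 5), I, Pow(35, Rational(1, 2))) ≈ Mul(-575.04, I)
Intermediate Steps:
r = -2 (r = Add(3, -5) = -2)
A = Rational(-8, 5) (A = Add(Mul(-2, Pow(-5, -1)), Mul(4, Pow(-2, -1))) = Add(Mul(-2, Rational(-1, 5)), Mul(4, Rational(-1, 2))) = Add(Rational(2, 5), -2) = Rational(-8, 5) ≈ -1.6000)
Function('R')(p) = Pow(Add(-4, p), Rational(1, 2))
Mul(Function('R')(A), -243) = Mul(Pow(Add(-4, Rational(-8, 5)), Rational(1, 2)), -243) = Mul(Pow(Rational(-28, 5), Rational(1, 2)), -243) = Mul(Mul(Rational(2, 5), I, Pow(35, Rational(1, 2))), -243) = Mul(Rational(-486, 5), I, Pow(35, Rational(1, 2)))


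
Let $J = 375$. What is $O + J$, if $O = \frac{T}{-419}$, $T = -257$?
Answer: $\frac{157382}{419} \approx 375.61$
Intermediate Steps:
$O = \frac{257}{419}$ ($O = - \frac{257}{-419} = \left(-257\right) \left(- \frac{1}{419}\right) = \frac{257}{419} \approx 0.61337$)
$O + J = \frac{257}{419} + 375 = \frac{157382}{419}$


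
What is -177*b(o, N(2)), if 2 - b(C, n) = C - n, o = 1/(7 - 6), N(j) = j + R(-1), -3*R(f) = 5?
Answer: -236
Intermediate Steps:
R(f) = -5/3 (R(f) = -⅓*5 = -5/3)
N(j) = -5/3 + j (N(j) = j - 5/3 = -5/3 + j)
o = 1 (o = 1/1 = 1)
b(C, n) = 2 + n - C (b(C, n) = 2 - (C - n) = 2 + (n - C) = 2 + n - C)
-177*b(o, N(2)) = -177*(2 + (-5/3 + 2) - 1*1) = -177*(2 + ⅓ - 1) = -177*4/3 = -236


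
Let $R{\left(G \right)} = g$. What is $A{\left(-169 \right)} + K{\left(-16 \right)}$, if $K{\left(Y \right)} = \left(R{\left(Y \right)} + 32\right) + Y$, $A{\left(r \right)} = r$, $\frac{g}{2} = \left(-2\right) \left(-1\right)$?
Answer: $-149$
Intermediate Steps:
$g = 4$ ($g = 2 \left(\left(-2\right) \left(-1\right)\right) = 2 \cdot 2 = 4$)
$R{\left(G \right)} = 4$
$K{\left(Y \right)} = 36 + Y$ ($K{\left(Y \right)} = \left(4 + 32\right) + Y = 36 + Y$)
$A{\left(-169 \right)} + K{\left(-16 \right)} = -169 + \left(36 - 16\right) = -169 + 20 = -149$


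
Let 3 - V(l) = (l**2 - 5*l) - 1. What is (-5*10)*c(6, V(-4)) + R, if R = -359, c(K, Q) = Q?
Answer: 1241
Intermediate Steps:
V(l) = 4 - l**2 + 5*l (V(l) = 3 - ((l**2 - 5*l) - 1) = 3 - (-1 + l**2 - 5*l) = 3 + (1 - l**2 + 5*l) = 4 - l**2 + 5*l)
(-5*10)*c(6, V(-4)) + R = (-5*10)*(4 - 1*(-4)**2 + 5*(-4)) - 359 = -50*(4 - 1*16 - 20) - 359 = -50*(4 - 16 - 20) - 359 = -50*(-32) - 359 = 1600 - 359 = 1241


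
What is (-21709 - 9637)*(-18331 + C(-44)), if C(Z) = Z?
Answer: 575982750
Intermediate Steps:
(-21709 - 9637)*(-18331 + C(-44)) = (-21709 - 9637)*(-18331 - 44) = -31346*(-18375) = 575982750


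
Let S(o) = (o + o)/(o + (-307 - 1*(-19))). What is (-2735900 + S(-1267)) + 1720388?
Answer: -1579118626/1555 ≈ -1.0155e+6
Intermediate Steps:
S(o) = 2*o/(-288 + o) (S(o) = (2*o)/(o + (-307 + 19)) = (2*o)/(o - 288) = (2*o)/(-288 + o) = 2*o/(-288 + o))
(-2735900 + S(-1267)) + 1720388 = (-2735900 + 2*(-1267)/(-288 - 1267)) + 1720388 = (-2735900 + 2*(-1267)/(-1555)) + 1720388 = (-2735900 + 2*(-1267)*(-1/1555)) + 1720388 = (-2735900 + 2534/1555) + 1720388 = -4254321966/1555 + 1720388 = -1579118626/1555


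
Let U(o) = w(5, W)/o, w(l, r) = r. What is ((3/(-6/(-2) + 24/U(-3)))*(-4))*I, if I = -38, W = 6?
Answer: -152/3 ≈ -50.667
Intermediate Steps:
U(o) = 6/o
((3/(-6/(-2) + 24/U(-3)))*(-4))*I = ((3/(-6/(-2) + 24/((6/(-3)))))*(-4))*(-38) = ((3/(-6*(-½) + 24/((6*(-⅓)))))*(-4))*(-38) = ((3/(3 + 24/(-2)))*(-4))*(-38) = ((3/(3 + 24*(-½)))*(-4))*(-38) = ((3/(3 - 12))*(-4))*(-38) = ((3/(-9))*(-4))*(-38) = ((3*(-⅑))*(-4))*(-38) = -⅓*(-4)*(-38) = (4/3)*(-38) = -152/3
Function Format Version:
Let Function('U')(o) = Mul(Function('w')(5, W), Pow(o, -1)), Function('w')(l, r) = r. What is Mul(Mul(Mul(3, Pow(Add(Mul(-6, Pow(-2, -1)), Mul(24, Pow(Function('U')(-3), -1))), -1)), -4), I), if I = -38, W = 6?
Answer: Rational(-152, 3) ≈ -50.667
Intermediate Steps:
Function('U')(o) = Mul(6, Pow(o, -1))
Mul(Mul(Mul(3, Pow(Add(Mul(-6, Pow(-2, -1)), Mul(24, Pow(Function('U')(-3), -1))), -1)), -4), I) = Mul(Mul(Mul(3, Pow(Add(Mul(-6, Pow(-2, -1)), Mul(24, Pow(Mul(6, Pow(-3, -1)), -1))), -1)), -4), -38) = Mul(Mul(Mul(3, Pow(Add(Mul(-6, Rational(-1, 2)), Mul(24, Pow(Mul(6, Rational(-1, 3)), -1))), -1)), -4), -38) = Mul(Mul(Mul(3, Pow(Add(3, Mul(24, Pow(-2, -1))), -1)), -4), -38) = Mul(Mul(Mul(3, Pow(Add(3, Mul(24, Rational(-1, 2))), -1)), -4), -38) = Mul(Mul(Mul(3, Pow(Add(3, -12), -1)), -4), -38) = Mul(Mul(Mul(3, Pow(-9, -1)), -4), -38) = Mul(Mul(Mul(3, Rational(-1, 9)), -4), -38) = Mul(Mul(Rational(-1, 3), -4), -38) = Mul(Rational(4, 3), -38) = Rational(-152, 3)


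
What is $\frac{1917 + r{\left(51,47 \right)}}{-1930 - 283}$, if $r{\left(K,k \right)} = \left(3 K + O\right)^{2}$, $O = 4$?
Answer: $- \frac{26566}{2213} \approx -12.005$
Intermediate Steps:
$r{\left(K,k \right)} = \left(4 + 3 K\right)^{2}$ ($r{\left(K,k \right)} = \left(3 K + 4\right)^{2} = \left(4 + 3 K\right)^{2}$)
$\frac{1917 + r{\left(51,47 \right)}}{-1930 - 283} = \frac{1917 + \left(4 + 3 \cdot 51\right)^{2}}{-1930 - 283} = \frac{1917 + \left(4 + 153\right)^{2}}{-2213} = \left(1917 + 157^{2}\right) \left(- \frac{1}{2213}\right) = \left(1917 + 24649\right) \left(- \frac{1}{2213}\right) = 26566 \left(- \frac{1}{2213}\right) = - \frac{26566}{2213}$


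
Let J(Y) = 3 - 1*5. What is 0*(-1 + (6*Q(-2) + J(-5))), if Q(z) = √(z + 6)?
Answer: 0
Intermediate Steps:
J(Y) = -2 (J(Y) = 3 - 5 = -2)
Q(z) = √(6 + z)
0*(-1 + (6*Q(-2) + J(-5))) = 0*(-1 + (6*√(6 - 2) - 2)) = 0*(-1 + (6*√4 - 2)) = 0*(-1 + (6*2 - 2)) = 0*(-1 + (12 - 2)) = 0*(-1 + 10) = 0*9 = 0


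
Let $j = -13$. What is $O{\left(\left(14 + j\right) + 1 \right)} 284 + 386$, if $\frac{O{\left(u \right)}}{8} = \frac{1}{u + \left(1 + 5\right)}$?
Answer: $670$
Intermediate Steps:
$O{\left(u \right)} = \frac{8}{6 + u}$ ($O{\left(u \right)} = \frac{8}{u + \left(1 + 5\right)} = \frac{8}{u + 6} = \frac{8}{6 + u}$)
$O{\left(\left(14 + j\right) + 1 \right)} 284 + 386 = \frac{8}{6 + \left(\left(14 - 13\right) + 1\right)} 284 + 386 = \frac{8}{6 + \left(1 + 1\right)} 284 + 386 = \frac{8}{6 + 2} \cdot 284 + 386 = \frac{8}{8} \cdot 284 + 386 = 8 \cdot \frac{1}{8} \cdot 284 + 386 = 1 \cdot 284 + 386 = 284 + 386 = 670$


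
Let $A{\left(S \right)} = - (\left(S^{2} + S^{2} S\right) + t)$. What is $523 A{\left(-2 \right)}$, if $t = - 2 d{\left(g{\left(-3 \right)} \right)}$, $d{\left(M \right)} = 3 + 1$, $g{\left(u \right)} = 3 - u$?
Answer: $6276$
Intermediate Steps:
$d{\left(M \right)} = 4$
$t = -8$ ($t = \left(-2\right) 4 = -8$)
$A{\left(S \right)} = 8 - S^{2} - S^{3}$ ($A{\left(S \right)} = - (\left(S^{2} + S^{2} S\right) - 8) = - (\left(S^{2} + S^{3}\right) - 8) = - (-8 + S^{2} + S^{3}) = 8 - S^{2} - S^{3}$)
$523 A{\left(-2 \right)} = 523 \left(8 - \left(-2\right)^{2} - \left(-2\right)^{3}\right) = 523 \left(8 - 4 - -8\right) = 523 \left(8 - 4 + 8\right) = 523 \cdot 12 = 6276$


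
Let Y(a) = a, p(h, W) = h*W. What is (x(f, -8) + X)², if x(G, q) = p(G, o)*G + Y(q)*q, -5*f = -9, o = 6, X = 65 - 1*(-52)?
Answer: 25110121/625 ≈ 40176.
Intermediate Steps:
X = 117 (X = 65 + 52 = 117)
p(h, W) = W*h
f = 9/5 (f = -⅕*(-9) = 9/5 ≈ 1.8000)
x(G, q) = q² + 6*G² (x(G, q) = (6*G)*G + q*q = 6*G² + q² = q² + 6*G²)
(x(f, -8) + X)² = (((-8)² + 6*(9/5)²) + 117)² = ((64 + 6*(81/25)) + 117)² = ((64 + 486/25) + 117)² = (2086/25 + 117)² = (5011/25)² = 25110121/625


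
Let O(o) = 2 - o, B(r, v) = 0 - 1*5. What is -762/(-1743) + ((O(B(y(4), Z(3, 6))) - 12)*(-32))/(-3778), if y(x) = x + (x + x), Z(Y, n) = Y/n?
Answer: 433326/1097509 ≈ 0.39483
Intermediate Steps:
y(x) = 3*x (y(x) = x + 2*x = 3*x)
B(r, v) = -5 (B(r, v) = 0 - 5 = -5)
-762/(-1743) + ((O(B(y(4), Z(3, 6))) - 12)*(-32))/(-3778) = -762/(-1743) + (((2 - 1*(-5)) - 12)*(-32))/(-3778) = -762*(-1/1743) + (((2 + 5) - 12)*(-32))*(-1/3778) = 254/581 + ((7 - 12)*(-32))*(-1/3778) = 254/581 - 5*(-32)*(-1/3778) = 254/581 + 160*(-1/3778) = 254/581 - 80/1889 = 433326/1097509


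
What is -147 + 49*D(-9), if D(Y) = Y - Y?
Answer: -147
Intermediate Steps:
D(Y) = 0
-147 + 49*D(-9) = -147 + 49*0 = -147 + 0 = -147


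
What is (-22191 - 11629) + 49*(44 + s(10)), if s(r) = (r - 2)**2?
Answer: -28528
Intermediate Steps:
s(r) = (-2 + r)**2
(-22191 - 11629) + 49*(44 + s(10)) = (-22191 - 11629) + 49*(44 + (-2 + 10)**2) = -33820 + 49*(44 + 8**2) = -33820 + 49*(44 + 64) = -33820 + 49*108 = -33820 + 5292 = -28528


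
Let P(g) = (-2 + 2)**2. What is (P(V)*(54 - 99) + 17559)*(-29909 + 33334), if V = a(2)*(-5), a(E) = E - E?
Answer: 60139575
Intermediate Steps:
a(E) = 0
V = 0 (V = 0*(-5) = 0)
P(g) = 0 (P(g) = 0**2 = 0)
(P(V)*(54 - 99) + 17559)*(-29909 + 33334) = (0*(54 - 99) + 17559)*(-29909 + 33334) = (0*(-45) + 17559)*3425 = (0 + 17559)*3425 = 17559*3425 = 60139575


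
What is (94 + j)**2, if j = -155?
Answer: 3721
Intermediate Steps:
(94 + j)**2 = (94 - 155)**2 = (-61)**2 = 3721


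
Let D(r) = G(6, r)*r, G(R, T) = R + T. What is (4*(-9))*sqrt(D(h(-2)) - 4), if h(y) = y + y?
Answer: -72*I*sqrt(3) ≈ -124.71*I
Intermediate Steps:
h(y) = 2*y
D(r) = r*(6 + r) (D(r) = (6 + r)*r = r*(6 + r))
(4*(-9))*sqrt(D(h(-2)) - 4) = (4*(-9))*sqrt((2*(-2))*(6 + 2*(-2)) - 4) = -36*sqrt(-4*(6 - 4) - 4) = -36*sqrt(-4*2 - 4) = -36*sqrt(-8 - 4) = -72*I*sqrt(3)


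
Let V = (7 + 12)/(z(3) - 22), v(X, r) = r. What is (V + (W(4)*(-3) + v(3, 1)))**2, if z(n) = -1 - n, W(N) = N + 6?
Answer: 597529/676 ≈ 883.92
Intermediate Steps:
W(N) = 6 + N
V = -19/26 (V = (7 + 12)/((-1 - 1*3) - 22) = 19/((-1 - 3) - 22) = 19/(-4 - 22) = 19/(-26) = 19*(-1/26) = -19/26 ≈ -0.73077)
(V + (W(4)*(-3) + v(3, 1)))**2 = (-19/26 + ((6 + 4)*(-3) + 1))**2 = (-19/26 + (10*(-3) + 1))**2 = (-19/26 + (-30 + 1))**2 = (-19/26 - 29)**2 = (-773/26)**2 = 597529/676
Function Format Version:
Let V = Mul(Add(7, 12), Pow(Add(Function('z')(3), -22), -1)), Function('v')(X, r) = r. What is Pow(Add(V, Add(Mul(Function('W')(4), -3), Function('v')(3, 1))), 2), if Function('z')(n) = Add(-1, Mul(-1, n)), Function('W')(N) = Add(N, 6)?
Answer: Rational(597529, 676) ≈ 883.92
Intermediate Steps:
Function('W')(N) = Add(6, N)
V = Rational(-19, 26) (V = Mul(Add(7, 12), Pow(Add(Add(-1, Mul(-1, 3)), -22), -1)) = Mul(19, Pow(Add(Add(-1, -3), -22), -1)) = Mul(19, Pow(Add(-4, -22), -1)) = Mul(19, Pow(-26, -1)) = Mul(19, Rational(-1, 26)) = Rational(-19, 26) ≈ -0.73077)
Pow(Add(V, Add(Mul(Function('W')(4), -3), Function('v')(3, 1))), 2) = Pow(Add(Rational(-19, 26), Add(Mul(Add(6, 4), -3), 1)), 2) = Pow(Add(Rational(-19, 26), Add(Mul(10, -3), 1)), 2) = Pow(Add(Rational(-19, 26), Add(-30, 1)), 2) = Pow(Add(Rational(-19, 26), -29), 2) = Pow(Rational(-773, 26), 2) = Rational(597529, 676)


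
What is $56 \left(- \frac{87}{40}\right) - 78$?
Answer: $- \frac{999}{5} \approx -199.8$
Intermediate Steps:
$56 \left(- \frac{87}{40}\right) - 78 = - \frac{609}{5} - 78 = - \frac{999}{5}$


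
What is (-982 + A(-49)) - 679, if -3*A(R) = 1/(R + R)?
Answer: -488333/294 ≈ -1661.0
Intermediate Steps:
A(R) = -1/(6*R) (A(R) = -1/(3*(R + R)) = -1/(2*R)/3 = -1/(6*R))
(-982 + A(-49)) - 679 = (-982 - 1/6/(-49)) - 679 = (-982 - 1/6*(-1/49)) - 679 = (-982 + 1/294) - 679 = -288707/294 - 679 = -488333/294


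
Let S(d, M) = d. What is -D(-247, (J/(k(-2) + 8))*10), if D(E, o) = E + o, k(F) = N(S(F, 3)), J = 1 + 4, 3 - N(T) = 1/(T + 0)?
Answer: 5581/23 ≈ 242.65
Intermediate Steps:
N(T) = 3 - 1/T (N(T) = 3 - 1/(T + 0) = 3 - 1/T)
J = 5
k(F) = 3 - 1/F
-D(-247, (J/(k(-2) + 8))*10) = -(-247 + (5/((3 - 1/(-2)) + 8))*10) = -(-247 + (5/((3 - 1*(-½)) + 8))*10) = -(-247 + (5/((3 + ½) + 8))*10) = -(-247 + (5/(7/2 + 8))*10) = -(-247 + (5/(23/2))*10) = -(-247 + (5*(2/23))*10) = -(-247 + (10/23)*10) = -(-247 + 100/23) = -1*(-5581/23) = 5581/23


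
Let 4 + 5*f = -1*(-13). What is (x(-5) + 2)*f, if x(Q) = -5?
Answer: -27/5 ≈ -5.4000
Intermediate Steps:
f = 9/5 (f = -⅘ + (-1*(-13))/5 = -⅘ + (⅕)*13 = -⅘ + 13/5 = 9/5 ≈ 1.8000)
(x(-5) + 2)*f = (-5 + 2)*(9/5) = -3*9/5 = -27/5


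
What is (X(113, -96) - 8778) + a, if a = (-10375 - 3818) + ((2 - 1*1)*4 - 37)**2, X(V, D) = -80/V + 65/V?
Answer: -2472681/113 ≈ -21882.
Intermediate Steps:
X(V, D) = -15/V
a = -13104 (a = -14193 + ((2 - 1)*4 - 37)**2 = -14193 + (1*4 - 37)**2 = -14193 + (4 - 37)**2 = -14193 + (-33)**2 = -14193 + 1089 = -13104)
(X(113, -96) - 8778) + a = (-15/113 - 8778) - 13104 = -991929/113 - 13104 = -2472681/113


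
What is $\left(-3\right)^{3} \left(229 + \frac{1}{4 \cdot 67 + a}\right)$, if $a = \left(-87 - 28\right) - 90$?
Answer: $- \frac{43284}{7} \approx -6183.4$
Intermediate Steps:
$a = -205$ ($a = \left(-87 - 28\right) - 90 = -115 - 90 = -205$)
$\left(-3\right)^{3} \left(229 + \frac{1}{4 \cdot 67 + a}\right) = \left(-3\right)^{3} \left(229 + \frac{1}{4 \cdot 67 - 205}\right) = - 27 \left(229 + \frac{1}{268 - 205}\right) = - 27 \left(229 + \frac{1}{63}\right) = \left(-27\right) \frac{14428}{63} = - \frac{43284}{7}$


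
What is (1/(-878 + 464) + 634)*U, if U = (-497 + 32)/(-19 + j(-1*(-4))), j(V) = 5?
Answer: 40683625/1932 ≈ 21058.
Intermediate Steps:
U = 465/14 (U = (-497 + 32)/(-19 + 5) = -465/(-14) = -465*(-1/14) = 465/14 ≈ 33.214)
(1/(-878 + 464) + 634)*U = (1/(-878 + 464) + 634)*(465/14) = (1/(-414) + 634)*(465/14) = (-1/414 + 634)*(465/14) = (262475/414)*(465/14) = 40683625/1932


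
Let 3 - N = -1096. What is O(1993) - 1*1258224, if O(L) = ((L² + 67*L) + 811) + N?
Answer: 2849266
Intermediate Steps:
N = 1099 (N = 3 - 1*(-1096) = 3 + 1096 = 1099)
O(L) = 1910 + L² + 67*L (O(L) = ((L² + 67*L) + 811) + 1099 = (811 + L² + 67*L) + 1099 = 1910 + L² + 67*L)
O(1993) - 1*1258224 = (1910 + 1993² + 67*1993) - 1*1258224 = (1910 + 3972049 + 133531) - 1258224 = 4107490 - 1258224 = 2849266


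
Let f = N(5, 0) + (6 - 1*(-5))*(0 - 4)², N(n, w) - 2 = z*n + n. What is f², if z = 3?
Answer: 39204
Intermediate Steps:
N(n, w) = 2 + 4*n (N(n, w) = 2 + (3*n + n) = 2 + 4*n)
f = 198 (f = (2 + 4*5) + (6 - 1*(-5))*(0 - 4)² = (2 + 20) + (6 + 5)*(-4)² = 22 + 11*16 = 22 + 176 = 198)
f² = 198² = 39204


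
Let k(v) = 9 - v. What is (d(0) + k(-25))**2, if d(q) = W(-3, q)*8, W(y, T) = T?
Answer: 1156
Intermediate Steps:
d(q) = 8*q (d(q) = q*8 = 8*q)
(d(0) + k(-25))**2 = (8*0 + (9 - 1*(-25)))**2 = (0 + (9 + 25))**2 = (0 + 34)**2 = 34**2 = 1156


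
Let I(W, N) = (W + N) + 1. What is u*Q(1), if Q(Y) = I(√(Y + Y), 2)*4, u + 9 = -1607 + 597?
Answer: -12228 - 4076*√2 ≈ -17992.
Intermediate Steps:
u = -1019 (u = -9 + (-1607 + 597) = -9 - 1010 = -1019)
I(W, N) = 1 + N + W (I(W, N) = (N + W) + 1 = 1 + N + W)
Q(Y) = 12 + 4*√2*√Y (Q(Y) = (1 + 2 + √(Y + Y))*4 = (1 + 2 + √(2*Y))*4 = (1 + 2 + √2*√Y)*4 = (3 + √2*√Y)*4 = 12 + 4*√2*√Y)
u*Q(1) = -1019*(12 + 4*√2*√1) = -1019*(12 + 4*√2*1) = -1019*(12 + 4*√2) = -12228 - 4076*√2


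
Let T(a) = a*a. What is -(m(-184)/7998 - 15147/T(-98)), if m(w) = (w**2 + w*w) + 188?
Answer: -265482947/38406396 ≈ -6.9125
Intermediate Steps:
T(a) = a**2
m(w) = 188 + 2*w**2 (m(w) = (w**2 + w**2) + 188 = 2*w**2 + 188 = 188 + 2*w**2)
-(m(-184)/7998 - 15147/T(-98)) = -((188 + 2*(-184)**2)/7998 - 15147/((-98)**2)) = -((188 + 2*33856)*(1/7998) - 15147/9604) = -((188 + 67712)*(1/7998) - 15147*1/9604) = -(67900*(1/7998) - 15147/9604) = -(33950/3999 - 15147/9604) = -1*265482947/38406396 = -265482947/38406396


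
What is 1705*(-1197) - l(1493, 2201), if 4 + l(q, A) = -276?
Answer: -2040605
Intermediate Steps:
l(q, A) = -280 (l(q, A) = -4 - 276 = -280)
1705*(-1197) - l(1493, 2201) = 1705*(-1197) - 1*(-280) = -2040885 + 280 = -2040605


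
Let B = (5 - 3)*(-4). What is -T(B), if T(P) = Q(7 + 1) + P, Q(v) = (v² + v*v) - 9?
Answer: -111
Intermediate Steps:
Q(v) = -9 + 2*v² (Q(v) = (v² + v²) - 9 = 2*v² - 9 = -9 + 2*v²)
B = -8 (B = 2*(-4) = -8)
T(P) = 119 + P (T(P) = (-9 + 2*(7 + 1)²) + P = (-9 + 2*8²) + P = (-9 + 2*64) + P = (-9 + 128) + P = 119 + P)
-T(B) = -(119 - 8) = -1*111 = -111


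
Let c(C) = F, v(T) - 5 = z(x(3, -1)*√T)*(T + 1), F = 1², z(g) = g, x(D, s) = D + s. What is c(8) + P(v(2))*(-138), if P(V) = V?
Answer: -689 - 828*√2 ≈ -1860.0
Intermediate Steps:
F = 1
v(T) = 5 + 2*√T*(1 + T) (v(T) = 5 + ((3 - 1)*√T)*(T + 1) = 5 + (2*√T)*(1 + T) = 5 + 2*√T*(1 + T))
c(C) = 1
c(8) + P(v(2))*(-138) = 1 + (5 + 2*√2 + 2*2^(3/2))*(-138) = 1 + (5 + 2*√2 + 2*(2*√2))*(-138) = 1 + (5 + 2*√2 + 4*√2)*(-138) = 1 + (5 + 6*√2)*(-138) = 1 + (-690 - 828*√2) = -689 - 828*√2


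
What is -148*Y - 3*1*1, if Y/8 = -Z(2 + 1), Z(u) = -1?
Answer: -1187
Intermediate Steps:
Y = 8 (Y = 8*(-1*(-1)) = 8*1 = 8)
-148*Y - 3*1*1 = -148*8 - 3*1*1 = -1184 - 3*1 = -1184 - 3 = -1187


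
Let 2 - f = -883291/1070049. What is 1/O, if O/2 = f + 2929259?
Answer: 1070049/6268907374160 ≈ 1.7069e-7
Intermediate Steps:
f = 3023389/1070049 (f = 2 - (-883291)/1070049 = 2 - 1*(-883291/1070049) = 2 + 883291/1070049 = 3023389/1070049 ≈ 2.8255)
O = 6268907374160/1070049 (O = 2*(3023389/1070049 + 2929259) = 2*(3134453687080/1070049) = 6268907374160/1070049 ≈ 5.8585e+6)
1/O = 1/(6268907374160/1070049) = 1070049/6268907374160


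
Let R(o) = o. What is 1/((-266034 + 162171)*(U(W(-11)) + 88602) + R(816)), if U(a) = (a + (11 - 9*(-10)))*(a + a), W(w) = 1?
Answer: -1/9223656762 ≈ -1.0842e-10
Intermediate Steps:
U(a) = 2*a*(101 + a) (U(a) = (a + (11 + 90))*(2*a) = (a + 101)*(2*a) = (101 + a)*(2*a) = 2*a*(101 + a))
1/((-266034 + 162171)*(U(W(-11)) + 88602) + R(816)) = 1/((-266034 + 162171)*(2*1*(101 + 1) + 88602) + 816) = 1/(-103863*(2*1*102 + 88602) + 816) = 1/(-103863*(204 + 88602) + 816) = 1/(-103863*88806 + 816) = 1/(-9223657578 + 816) = 1/(-9223656762) = -1/9223656762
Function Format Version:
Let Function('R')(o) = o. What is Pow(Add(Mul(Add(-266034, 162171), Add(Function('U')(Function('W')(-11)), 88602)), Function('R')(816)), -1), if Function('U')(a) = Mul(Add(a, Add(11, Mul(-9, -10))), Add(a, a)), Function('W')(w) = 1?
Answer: Rational(-1, 9223656762) ≈ -1.0842e-10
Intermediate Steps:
Function('U')(a) = Mul(2, a, Add(101, a)) (Function('U')(a) = Mul(Add(a, Add(11, 90)), Mul(2, a)) = Mul(Add(a, 101), Mul(2, a)) = Mul(Add(101, a), Mul(2, a)) = Mul(2, a, Add(101, a)))
Pow(Add(Mul(Add(-266034, 162171), Add(Function('U')(Function('W')(-11)), 88602)), Function('R')(816)), -1) = Pow(Add(Mul(Add(-266034, 162171), Add(Mul(2, 1, Add(101, 1)), 88602)), 816), -1) = Pow(Add(Mul(-103863, Add(Mul(2, 1, 102), 88602)), 816), -1) = Pow(Add(Mul(-103863, Add(204, 88602)), 816), -1) = Pow(Add(Mul(-103863, 88806), 816), -1) = Pow(Add(-9223657578, 816), -1) = Pow(-9223656762, -1) = Rational(-1, 9223656762)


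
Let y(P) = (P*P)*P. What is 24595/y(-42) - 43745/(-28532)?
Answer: 90686965/75495672 ≈ 1.2012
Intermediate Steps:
y(P) = P³ (y(P) = P²*P = P³)
24595/y(-42) - 43745/(-28532) = 24595/((-42)³) - 43745/(-28532) = 24595/(-74088) - 43745*(-1/28532) = 24595*(-1/74088) + 43745/28532 = -24595/74088 + 43745/28532 = 90686965/75495672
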